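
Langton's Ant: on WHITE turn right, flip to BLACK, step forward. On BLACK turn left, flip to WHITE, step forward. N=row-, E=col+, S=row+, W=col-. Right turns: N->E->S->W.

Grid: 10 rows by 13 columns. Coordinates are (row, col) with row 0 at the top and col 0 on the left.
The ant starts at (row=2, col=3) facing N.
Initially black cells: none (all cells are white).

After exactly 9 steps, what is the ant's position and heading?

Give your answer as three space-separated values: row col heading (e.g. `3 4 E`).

Answer: 2 2 W

Derivation:
Step 1: on WHITE (2,3): turn R to E, flip to black, move to (2,4). |black|=1
Step 2: on WHITE (2,4): turn R to S, flip to black, move to (3,4). |black|=2
Step 3: on WHITE (3,4): turn R to W, flip to black, move to (3,3). |black|=3
Step 4: on WHITE (3,3): turn R to N, flip to black, move to (2,3). |black|=4
Step 5: on BLACK (2,3): turn L to W, flip to white, move to (2,2). |black|=3
Step 6: on WHITE (2,2): turn R to N, flip to black, move to (1,2). |black|=4
Step 7: on WHITE (1,2): turn R to E, flip to black, move to (1,3). |black|=5
Step 8: on WHITE (1,3): turn R to S, flip to black, move to (2,3). |black|=6
Step 9: on WHITE (2,3): turn R to W, flip to black, move to (2,2). |black|=7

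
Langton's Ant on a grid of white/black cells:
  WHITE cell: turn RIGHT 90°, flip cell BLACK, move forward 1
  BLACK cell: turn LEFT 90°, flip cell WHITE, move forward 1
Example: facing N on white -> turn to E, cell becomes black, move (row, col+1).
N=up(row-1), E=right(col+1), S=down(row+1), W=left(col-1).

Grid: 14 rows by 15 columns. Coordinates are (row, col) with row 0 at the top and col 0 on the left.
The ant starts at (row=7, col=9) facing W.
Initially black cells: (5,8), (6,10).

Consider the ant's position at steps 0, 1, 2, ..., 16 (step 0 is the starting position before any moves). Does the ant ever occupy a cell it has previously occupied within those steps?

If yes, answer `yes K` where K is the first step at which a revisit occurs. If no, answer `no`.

Step 1: on WHITE (7,9): turn R to N, flip to black, move to (6,9). |black|=3 — new cell
Step 2: on WHITE (6,9): turn R to E, flip to black, move to (6,10). |black|=4 — new cell
Step 3: on BLACK (6,10): turn L to N, flip to white, move to (5,10). |black|=3 — new cell
Step 4: on WHITE (5,10): turn R to E, flip to black, move to (5,11). |black|=4 — new cell
Step 5: on WHITE (5,11): turn R to S, flip to black, move to (6,11). |black|=5 — new cell
Step 6: on WHITE (6,11): turn R to W, flip to black, move to (6,10). |black|=6 — REVISIT

Answer: yes 6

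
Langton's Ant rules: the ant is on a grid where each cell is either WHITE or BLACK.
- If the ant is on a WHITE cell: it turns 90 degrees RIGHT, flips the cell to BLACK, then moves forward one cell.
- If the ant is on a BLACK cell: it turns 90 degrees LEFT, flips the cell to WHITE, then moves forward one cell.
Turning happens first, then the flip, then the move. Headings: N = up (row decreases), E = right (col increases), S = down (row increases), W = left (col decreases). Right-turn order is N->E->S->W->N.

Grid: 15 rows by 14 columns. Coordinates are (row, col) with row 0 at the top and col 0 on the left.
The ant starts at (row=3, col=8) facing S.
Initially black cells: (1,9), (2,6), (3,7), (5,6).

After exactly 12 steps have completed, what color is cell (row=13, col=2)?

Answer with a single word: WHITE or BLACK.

Step 1: on WHITE (3,8): turn R to W, flip to black, move to (3,7). |black|=5
Step 2: on BLACK (3,7): turn L to S, flip to white, move to (4,7). |black|=4
Step 3: on WHITE (4,7): turn R to W, flip to black, move to (4,6). |black|=5
Step 4: on WHITE (4,6): turn R to N, flip to black, move to (3,6). |black|=6
Step 5: on WHITE (3,6): turn R to E, flip to black, move to (3,7). |black|=7
Step 6: on WHITE (3,7): turn R to S, flip to black, move to (4,7). |black|=8
Step 7: on BLACK (4,7): turn L to E, flip to white, move to (4,8). |black|=7
Step 8: on WHITE (4,8): turn R to S, flip to black, move to (5,8). |black|=8
Step 9: on WHITE (5,8): turn R to W, flip to black, move to (5,7). |black|=9
Step 10: on WHITE (5,7): turn R to N, flip to black, move to (4,7). |black|=10
Step 11: on WHITE (4,7): turn R to E, flip to black, move to (4,8). |black|=11
Step 12: on BLACK (4,8): turn L to N, flip to white, move to (3,8). |black|=10

Answer: WHITE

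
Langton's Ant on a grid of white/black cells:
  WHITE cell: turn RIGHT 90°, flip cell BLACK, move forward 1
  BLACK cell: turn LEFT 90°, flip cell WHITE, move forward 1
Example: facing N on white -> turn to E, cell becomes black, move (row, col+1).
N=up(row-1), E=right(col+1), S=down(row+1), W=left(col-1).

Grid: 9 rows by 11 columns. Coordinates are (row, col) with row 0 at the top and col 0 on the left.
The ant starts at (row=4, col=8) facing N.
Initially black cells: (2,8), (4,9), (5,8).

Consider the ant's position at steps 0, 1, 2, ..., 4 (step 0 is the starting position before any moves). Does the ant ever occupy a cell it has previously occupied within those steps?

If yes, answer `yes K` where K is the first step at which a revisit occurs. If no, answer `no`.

Answer: no

Derivation:
Step 1: on WHITE (4,8): turn R to E, flip to black, move to (4,9). |black|=4 — new cell
Step 2: on BLACK (4,9): turn L to N, flip to white, move to (3,9). |black|=3 — new cell
Step 3: on WHITE (3,9): turn R to E, flip to black, move to (3,10). |black|=4 — new cell
Step 4: on WHITE (3,10): turn R to S, flip to black, move to (4,10). |black|=5 — new cell
No revisit within 4 steps.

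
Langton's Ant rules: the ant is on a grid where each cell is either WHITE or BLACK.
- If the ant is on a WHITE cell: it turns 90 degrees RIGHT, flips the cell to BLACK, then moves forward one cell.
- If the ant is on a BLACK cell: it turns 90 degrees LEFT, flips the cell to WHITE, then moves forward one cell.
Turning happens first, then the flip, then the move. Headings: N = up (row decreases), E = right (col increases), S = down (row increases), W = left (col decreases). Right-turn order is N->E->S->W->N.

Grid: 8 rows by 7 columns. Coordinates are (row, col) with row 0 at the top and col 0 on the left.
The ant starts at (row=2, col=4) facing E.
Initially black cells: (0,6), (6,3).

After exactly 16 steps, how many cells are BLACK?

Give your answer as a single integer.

Step 1: on WHITE (2,4): turn R to S, flip to black, move to (3,4). |black|=3
Step 2: on WHITE (3,4): turn R to W, flip to black, move to (3,3). |black|=4
Step 3: on WHITE (3,3): turn R to N, flip to black, move to (2,3). |black|=5
Step 4: on WHITE (2,3): turn R to E, flip to black, move to (2,4). |black|=6
Step 5: on BLACK (2,4): turn L to N, flip to white, move to (1,4). |black|=5
Step 6: on WHITE (1,4): turn R to E, flip to black, move to (1,5). |black|=6
Step 7: on WHITE (1,5): turn R to S, flip to black, move to (2,5). |black|=7
Step 8: on WHITE (2,5): turn R to W, flip to black, move to (2,4). |black|=8
Step 9: on WHITE (2,4): turn R to N, flip to black, move to (1,4). |black|=9
Step 10: on BLACK (1,4): turn L to W, flip to white, move to (1,3). |black|=8
Step 11: on WHITE (1,3): turn R to N, flip to black, move to (0,3). |black|=9
Step 12: on WHITE (0,3): turn R to E, flip to black, move to (0,4). |black|=10
Step 13: on WHITE (0,4): turn R to S, flip to black, move to (1,4). |black|=11
Step 14: on WHITE (1,4): turn R to W, flip to black, move to (1,3). |black|=12
Step 15: on BLACK (1,3): turn L to S, flip to white, move to (2,3). |black|=11
Step 16: on BLACK (2,3): turn L to E, flip to white, move to (2,4). |black|=10

Answer: 10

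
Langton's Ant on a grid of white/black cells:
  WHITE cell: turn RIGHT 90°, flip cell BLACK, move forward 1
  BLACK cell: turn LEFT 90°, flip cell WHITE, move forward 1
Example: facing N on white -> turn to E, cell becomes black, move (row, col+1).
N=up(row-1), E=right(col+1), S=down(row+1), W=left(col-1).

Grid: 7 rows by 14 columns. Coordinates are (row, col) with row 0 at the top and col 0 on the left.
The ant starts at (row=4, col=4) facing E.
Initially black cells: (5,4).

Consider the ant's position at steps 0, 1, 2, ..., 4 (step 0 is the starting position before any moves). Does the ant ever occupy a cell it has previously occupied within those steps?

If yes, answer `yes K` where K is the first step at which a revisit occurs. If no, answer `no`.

Answer: no

Derivation:
Step 1: on WHITE (4,4): turn R to S, flip to black, move to (5,4). |black|=2 — new cell
Step 2: on BLACK (5,4): turn L to E, flip to white, move to (5,5). |black|=1 — new cell
Step 3: on WHITE (5,5): turn R to S, flip to black, move to (6,5). |black|=2 — new cell
Step 4: on WHITE (6,5): turn R to W, flip to black, move to (6,4). |black|=3 — new cell
No revisit within 4 steps.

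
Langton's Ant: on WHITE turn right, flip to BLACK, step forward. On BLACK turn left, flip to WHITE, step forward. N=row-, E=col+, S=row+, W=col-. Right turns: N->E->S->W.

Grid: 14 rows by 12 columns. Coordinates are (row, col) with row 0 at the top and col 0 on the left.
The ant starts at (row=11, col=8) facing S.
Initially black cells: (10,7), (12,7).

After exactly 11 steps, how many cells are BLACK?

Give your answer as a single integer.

Step 1: on WHITE (11,8): turn R to W, flip to black, move to (11,7). |black|=3
Step 2: on WHITE (11,7): turn R to N, flip to black, move to (10,7). |black|=4
Step 3: on BLACK (10,7): turn L to W, flip to white, move to (10,6). |black|=3
Step 4: on WHITE (10,6): turn R to N, flip to black, move to (9,6). |black|=4
Step 5: on WHITE (9,6): turn R to E, flip to black, move to (9,7). |black|=5
Step 6: on WHITE (9,7): turn R to S, flip to black, move to (10,7). |black|=6
Step 7: on WHITE (10,7): turn R to W, flip to black, move to (10,6). |black|=7
Step 8: on BLACK (10,6): turn L to S, flip to white, move to (11,6). |black|=6
Step 9: on WHITE (11,6): turn R to W, flip to black, move to (11,5). |black|=7
Step 10: on WHITE (11,5): turn R to N, flip to black, move to (10,5). |black|=8
Step 11: on WHITE (10,5): turn R to E, flip to black, move to (10,6). |black|=9

Answer: 9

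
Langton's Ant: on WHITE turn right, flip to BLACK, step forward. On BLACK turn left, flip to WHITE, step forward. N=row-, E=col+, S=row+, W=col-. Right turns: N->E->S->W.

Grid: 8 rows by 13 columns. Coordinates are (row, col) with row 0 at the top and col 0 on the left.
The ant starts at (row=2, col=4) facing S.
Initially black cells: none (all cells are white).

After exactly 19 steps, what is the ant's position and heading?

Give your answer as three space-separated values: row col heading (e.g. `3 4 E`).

Step 1: on WHITE (2,4): turn R to W, flip to black, move to (2,3). |black|=1
Step 2: on WHITE (2,3): turn R to N, flip to black, move to (1,3). |black|=2
Step 3: on WHITE (1,3): turn R to E, flip to black, move to (1,4). |black|=3
Step 4: on WHITE (1,4): turn R to S, flip to black, move to (2,4). |black|=4
Step 5: on BLACK (2,4): turn L to E, flip to white, move to (2,5). |black|=3
Step 6: on WHITE (2,5): turn R to S, flip to black, move to (3,5). |black|=4
Step 7: on WHITE (3,5): turn R to W, flip to black, move to (3,4). |black|=5
Step 8: on WHITE (3,4): turn R to N, flip to black, move to (2,4). |black|=6
Step 9: on WHITE (2,4): turn R to E, flip to black, move to (2,5). |black|=7
Step 10: on BLACK (2,5): turn L to N, flip to white, move to (1,5). |black|=6
Step 11: on WHITE (1,5): turn R to E, flip to black, move to (1,6). |black|=7
Step 12: on WHITE (1,6): turn R to S, flip to black, move to (2,6). |black|=8
Step 13: on WHITE (2,6): turn R to W, flip to black, move to (2,5). |black|=9
Step 14: on WHITE (2,5): turn R to N, flip to black, move to (1,5). |black|=10
Step 15: on BLACK (1,5): turn L to W, flip to white, move to (1,4). |black|=9
Step 16: on BLACK (1,4): turn L to S, flip to white, move to (2,4). |black|=8
Step 17: on BLACK (2,4): turn L to E, flip to white, move to (2,5). |black|=7
Step 18: on BLACK (2,5): turn L to N, flip to white, move to (1,5). |black|=6
Step 19: on WHITE (1,5): turn R to E, flip to black, move to (1,6). |black|=7

Answer: 1 6 E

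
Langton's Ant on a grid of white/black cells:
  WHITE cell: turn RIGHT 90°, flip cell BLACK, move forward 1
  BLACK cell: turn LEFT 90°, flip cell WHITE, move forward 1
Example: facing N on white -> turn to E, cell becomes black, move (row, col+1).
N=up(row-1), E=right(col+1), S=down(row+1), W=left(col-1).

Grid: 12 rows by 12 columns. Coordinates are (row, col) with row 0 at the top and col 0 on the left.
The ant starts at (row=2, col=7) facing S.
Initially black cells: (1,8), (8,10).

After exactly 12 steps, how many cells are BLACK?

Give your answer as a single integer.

Step 1: on WHITE (2,7): turn R to W, flip to black, move to (2,6). |black|=3
Step 2: on WHITE (2,6): turn R to N, flip to black, move to (1,6). |black|=4
Step 3: on WHITE (1,6): turn R to E, flip to black, move to (1,7). |black|=5
Step 4: on WHITE (1,7): turn R to S, flip to black, move to (2,7). |black|=6
Step 5: on BLACK (2,7): turn L to E, flip to white, move to (2,8). |black|=5
Step 6: on WHITE (2,8): turn R to S, flip to black, move to (3,8). |black|=6
Step 7: on WHITE (3,8): turn R to W, flip to black, move to (3,7). |black|=7
Step 8: on WHITE (3,7): turn R to N, flip to black, move to (2,7). |black|=8
Step 9: on WHITE (2,7): turn R to E, flip to black, move to (2,8). |black|=9
Step 10: on BLACK (2,8): turn L to N, flip to white, move to (1,8). |black|=8
Step 11: on BLACK (1,8): turn L to W, flip to white, move to (1,7). |black|=7
Step 12: on BLACK (1,7): turn L to S, flip to white, move to (2,7). |black|=6

Answer: 6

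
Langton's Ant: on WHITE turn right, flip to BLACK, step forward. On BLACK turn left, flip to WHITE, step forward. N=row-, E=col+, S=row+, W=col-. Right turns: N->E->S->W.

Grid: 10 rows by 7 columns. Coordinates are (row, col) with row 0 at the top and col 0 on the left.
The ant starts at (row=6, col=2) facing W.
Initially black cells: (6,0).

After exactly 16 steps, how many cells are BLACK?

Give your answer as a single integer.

Answer: 9

Derivation:
Step 1: on WHITE (6,2): turn R to N, flip to black, move to (5,2). |black|=2
Step 2: on WHITE (5,2): turn R to E, flip to black, move to (5,3). |black|=3
Step 3: on WHITE (5,3): turn R to S, flip to black, move to (6,3). |black|=4
Step 4: on WHITE (6,3): turn R to W, flip to black, move to (6,2). |black|=5
Step 5: on BLACK (6,2): turn L to S, flip to white, move to (7,2). |black|=4
Step 6: on WHITE (7,2): turn R to W, flip to black, move to (7,1). |black|=5
Step 7: on WHITE (7,1): turn R to N, flip to black, move to (6,1). |black|=6
Step 8: on WHITE (6,1): turn R to E, flip to black, move to (6,2). |black|=7
Step 9: on WHITE (6,2): turn R to S, flip to black, move to (7,2). |black|=8
Step 10: on BLACK (7,2): turn L to E, flip to white, move to (7,3). |black|=7
Step 11: on WHITE (7,3): turn R to S, flip to black, move to (8,3). |black|=8
Step 12: on WHITE (8,3): turn R to W, flip to black, move to (8,2). |black|=9
Step 13: on WHITE (8,2): turn R to N, flip to black, move to (7,2). |black|=10
Step 14: on WHITE (7,2): turn R to E, flip to black, move to (7,3). |black|=11
Step 15: on BLACK (7,3): turn L to N, flip to white, move to (6,3). |black|=10
Step 16: on BLACK (6,3): turn L to W, flip to white, move to (6,2). |black|=9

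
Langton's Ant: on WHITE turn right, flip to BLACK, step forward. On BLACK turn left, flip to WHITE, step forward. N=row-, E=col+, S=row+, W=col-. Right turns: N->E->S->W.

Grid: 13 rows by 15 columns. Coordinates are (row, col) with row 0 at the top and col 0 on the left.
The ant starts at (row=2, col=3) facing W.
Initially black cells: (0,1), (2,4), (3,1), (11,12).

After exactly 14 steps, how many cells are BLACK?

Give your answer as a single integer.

Answer: 12

Derivation:
Step 1: on WHITE (2,3): turn R to N, flip to black, move to (1,3). |black|=5
Step 2: on WHITE (1,3): turn R to E, flip to black, move to (1,4). |black|=6
Step 3: on WHITE (1,4): turn R to S, flip to black, move to (2,4). |black|=7
Step 4: on BLACK (2,4): turn L to E, flip to white, move to (2,5). |black|=6
Step 5: on WHITE (2,5): turn R to S, flip to black, move to (3,5). |black|=7
Step 6: on WHITE (3,5): turn R to W, flip to black, move to (3,4). |black|=8
Step 7: on WHITE (3,4): turn R to N, flip to black, move to (2,4). |black|=9
Step 8: on WHITE (2,4): turn R to E, flip to black, move to (2,5). |black|=10
Step 9: on BLACK (2,5): turn L to N, flip to white, move to (1,5). |black|=9
Step 10: on WHITE (1,5): turn R to E, flip to black, move to (1,6). |black|=10
Step 11: on WHITE (1,6): turn R to S, flip to black, move to (2,6). |black|=11
Step 12: on WHITE (2,6): turn R to W, flip to black, move to (2,5). |black|=12
Step 13: on WHITE (2,5): turn R to N, flip to black, move to (1,5). |black|=13
Step 14: on BLACK (1,5): turn L to W, flip to white, move to (1,4). |black|=12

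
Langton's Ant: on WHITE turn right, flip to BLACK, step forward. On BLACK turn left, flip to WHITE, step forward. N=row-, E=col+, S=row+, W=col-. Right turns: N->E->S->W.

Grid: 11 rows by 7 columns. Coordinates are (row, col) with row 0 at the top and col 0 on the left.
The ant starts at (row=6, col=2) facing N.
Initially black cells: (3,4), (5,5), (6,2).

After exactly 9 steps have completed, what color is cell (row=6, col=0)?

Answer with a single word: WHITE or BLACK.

Answer: BLACK

Derivation:
Step 1: on BLACK (6,2): turn L to W, flip to white, move to (6,1). |black|=2
Step 2: on WHITE (6,1): turn R to N, flip to black, move to (5,1). |black|=3
Step 3: on WHITE (5,1): turn R to E, flip to black, move to (5,2). |black|=4
Step 4: on WHITE (5,2): turn R to S, flip to black, move to (6,2). |black|=5
Step 5: on WHITE (6,2): turn R to W, flip to black, move to (6,1). |black|=6
Step 6: on BLACK (6,1): turn L to S, flip to white, move to (7,1). |black|=5
Step 7: on WHITE (7,1): turn R to W, flip to black, move to (7,0). |black|=6
Step 8: on WHITE (7,0): turn R to N, flip to black, move to (6,0). |black|=7
Step 9: on WHITE (6,0): turn R to E, flip to black, move to (6,1). |black|=8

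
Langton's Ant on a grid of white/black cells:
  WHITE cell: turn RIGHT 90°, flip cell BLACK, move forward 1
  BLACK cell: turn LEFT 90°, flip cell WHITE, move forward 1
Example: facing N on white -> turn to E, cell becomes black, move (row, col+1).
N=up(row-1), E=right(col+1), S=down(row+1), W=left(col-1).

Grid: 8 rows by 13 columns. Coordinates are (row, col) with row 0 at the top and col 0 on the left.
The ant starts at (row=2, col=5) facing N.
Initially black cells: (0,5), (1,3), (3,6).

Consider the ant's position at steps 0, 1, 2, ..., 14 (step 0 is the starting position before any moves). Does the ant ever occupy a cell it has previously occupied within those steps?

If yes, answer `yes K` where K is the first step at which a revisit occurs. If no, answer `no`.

Step 1: on WHITE (2,5): turn R to E, flip to black, move to (2,6). |black|=4 — new cell
Step 2: on WHITE (2,6): turn R to S, flip to black, move to (3,6). |black|=5 — new cell
Step 3: on BLACK (3,6): turn L to E, flip to white, move to (3,7). |black|=4 — new cell
Step 4: on WHITE (3,7): turn R to S, flip to black, move to (4,7). |black|=5 — new cell
Step 5: on WHITE (4,7): turn R to W, flip to black, move to (4,6). |black|=6 — new cell
Step 6: on WHITE (4,6): turn R to N, flip to black, move to (3,6). |black|=7 — REVISIT

Answer: yes 6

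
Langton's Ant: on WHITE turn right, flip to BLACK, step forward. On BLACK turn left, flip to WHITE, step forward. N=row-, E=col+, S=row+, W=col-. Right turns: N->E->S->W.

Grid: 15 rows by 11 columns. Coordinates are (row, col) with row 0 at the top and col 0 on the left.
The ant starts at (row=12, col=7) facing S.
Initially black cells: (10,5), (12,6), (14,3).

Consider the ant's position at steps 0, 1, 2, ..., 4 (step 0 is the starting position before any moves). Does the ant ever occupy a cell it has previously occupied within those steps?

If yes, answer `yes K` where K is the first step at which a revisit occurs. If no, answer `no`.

Answer: no

Derivation:
Step 1: on WHITE (12,7): turn R to W, flip to black, move to (12,6). |black|=4 — new cell
Step 2: on BLACK (12,6): turn L to S, flip to white, move to (13,6). |black|=3 — new cell
Step 3: on WHITE (13,6): turn R to W, flip to black, move to (13,5). |black|=4 — new cell
Step 4: on WHITE (13,5): turn R to N, flip to black, move to (12,5). |black|=5 — new cell
No revisit within 4 steps.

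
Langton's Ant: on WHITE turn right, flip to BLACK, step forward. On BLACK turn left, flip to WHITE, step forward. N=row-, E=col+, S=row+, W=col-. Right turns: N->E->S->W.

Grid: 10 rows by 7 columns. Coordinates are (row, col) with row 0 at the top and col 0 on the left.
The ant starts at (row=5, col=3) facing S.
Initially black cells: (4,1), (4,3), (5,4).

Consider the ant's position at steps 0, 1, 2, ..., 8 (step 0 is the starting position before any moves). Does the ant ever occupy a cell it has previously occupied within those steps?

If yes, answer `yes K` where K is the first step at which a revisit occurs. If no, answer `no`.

Step 1: on WHITE (5,3): turn R to W, flip to black, move to (5,2). |black|=4 — new cell
Step 2: on WHITE (5,2): turn R to N, flip to black, move to (4,2). |black|=5 — new cell
Step 3: on WHITE (4,2): turn R to E, flip to black, move to (4,3). |black|=6 — new cell
Step 4: on BLACK (4,3): turn L to N, flip to white, move to (3,3). |black|=5 — new cell
Step 5: on WHITE (3,3): turn R to E, flip to black, move to (3,4). |black|=6 — new cell
Step 6: on WHITE (3,4): turn R to S, flip to black, move to (4,4). |black|=7 — new cell
Step 7: on WHITE (4,4): turn R to W, flip to black, move to (4,3). |black|=8 — REVISIT

Answer: yes 7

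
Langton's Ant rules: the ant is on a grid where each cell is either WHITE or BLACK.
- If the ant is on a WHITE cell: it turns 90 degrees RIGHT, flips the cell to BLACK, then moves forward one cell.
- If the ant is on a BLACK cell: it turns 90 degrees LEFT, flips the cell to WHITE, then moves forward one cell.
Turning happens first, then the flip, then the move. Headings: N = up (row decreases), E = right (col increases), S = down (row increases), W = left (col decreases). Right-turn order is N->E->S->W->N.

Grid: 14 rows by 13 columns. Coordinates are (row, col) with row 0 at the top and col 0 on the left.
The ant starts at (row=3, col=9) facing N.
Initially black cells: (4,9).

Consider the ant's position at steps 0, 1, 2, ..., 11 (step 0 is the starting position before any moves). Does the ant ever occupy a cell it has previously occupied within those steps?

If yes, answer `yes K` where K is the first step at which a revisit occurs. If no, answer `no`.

Step 1: on WHITE (3,9): turn R to E, flip to black, move to (3,10). |black|=2 — new cell
Step 2: on WHITE (3,10): turn R to S, flip to black, move to (4,10). |black|=3 — new cell
Step 3: on WHITE (4,10): turn R to W, flip to black, move to (4,9). |black|=4 — new cell
Step 4: on BLACK (4,9): turn L to S, flip to white, move to (5,9). |black|=3 — new cell
Step 5: on WHITE (5,9): turn R to W, flip to black, move to (5,8). |black|=4 — new cell
Step 6: on WHITE (5,8): turn R to N, flip to black, move to (4,8). |black|=5 — new cell
Step 7: on WHITE (4,8): turn R to E, flip to black, move to (4,9). |black|=6 — REVISIT

Answer: yes 7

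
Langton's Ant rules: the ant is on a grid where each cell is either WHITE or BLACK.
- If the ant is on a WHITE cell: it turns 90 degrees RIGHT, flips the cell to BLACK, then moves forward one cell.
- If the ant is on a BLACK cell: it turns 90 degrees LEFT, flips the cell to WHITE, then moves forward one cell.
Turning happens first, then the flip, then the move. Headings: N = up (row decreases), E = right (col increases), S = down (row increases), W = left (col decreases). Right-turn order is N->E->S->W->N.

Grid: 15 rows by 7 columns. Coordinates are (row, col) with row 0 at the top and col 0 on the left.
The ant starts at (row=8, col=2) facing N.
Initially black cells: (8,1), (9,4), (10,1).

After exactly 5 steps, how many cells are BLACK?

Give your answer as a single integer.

Step 1: on WHITE (8,2): turn R to E, flip to black, move to (8,3). |black|=4
Step 2: on WHITE (8,3): turn R to S, flip to black, move to (9,3). |black|=5
Step 3: on WHITE (9,3): turn R to W, flip to black, move to (9,2). |black|=6
Step 4: on WHITE (9,2): turn R to N, flip to black, move to (8,2). |black|=7
Step 5: on BLACK (8,2): turn L to W, flip to white, move to (8,1). |black|=6

Answer: 6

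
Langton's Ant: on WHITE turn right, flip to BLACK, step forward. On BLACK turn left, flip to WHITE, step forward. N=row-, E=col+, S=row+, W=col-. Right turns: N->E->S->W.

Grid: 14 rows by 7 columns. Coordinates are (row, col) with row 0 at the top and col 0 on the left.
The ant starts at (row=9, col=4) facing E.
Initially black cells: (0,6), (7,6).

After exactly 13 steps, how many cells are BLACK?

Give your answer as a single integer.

Answer: 11

Derivation:
Step 1: on WHITE (9,4): turn R to S, flip to black, move to (10,4). |black|=3
Step 2: on WHITE (10,4): turn R to W, flip to black, move to (10,3). |black|=4
Step 3: on WHITE (10,3): turn R to N, flip to black, move to (9,3). |black|=5
Step 4: on WHITE (9,3): turn R to E, flip to black, move to (9,4). |black|=6
Step 5: on BLACK (9,4): turn L to N, flip to white, move to (8,4). |black|=5
Step 6: on WHITE (8,4): turn R to E, flip to black, move to (8,5). |black|=6
Step 7: on WHITE (8,5): turn R to S, flip to black, move to (9,5). |black|=7
Step 8: on WHITE (9,5): turn R to W, flip to black, move to (9,4). |black|=8
Step 9: on WHITE (9,4): turn R to N, flip to black, move to (8,4). |black|=9
Step 10: on BLACK (8,4): turn L to W, flip to white, move to (8,3). |black|=8
Step 11: on WHITE (8,3): turn R to N, flip to black, move to (7,3). |black|=9
Step 12: on WHITE (7,3): turn R to E, flip to black, move to (7,4). |black|=10
Step 13: on WHITE (7,4): turn R to S, flip to black, move to (8,4). |black|=11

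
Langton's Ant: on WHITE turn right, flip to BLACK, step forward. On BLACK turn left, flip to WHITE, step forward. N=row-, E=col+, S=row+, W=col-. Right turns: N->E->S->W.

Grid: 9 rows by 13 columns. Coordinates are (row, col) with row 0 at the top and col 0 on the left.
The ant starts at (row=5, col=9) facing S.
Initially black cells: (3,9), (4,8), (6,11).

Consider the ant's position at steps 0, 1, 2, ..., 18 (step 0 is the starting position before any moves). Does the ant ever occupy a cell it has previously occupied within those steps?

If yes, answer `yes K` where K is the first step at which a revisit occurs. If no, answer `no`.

Answer: yes 6

Derivation:
Step 1: on WHITE (5,9): turn R to W, flip to black, move to (5,8). |black|=4 — new cell
Step 2: on WHITE (5,8): turn R to N, flip to black, move to (4,8). |black|=5 — new cell
Step 3: on BLACK (4,8): turn L to W, flip to white, move to (4,7). |black|=4 — new cell
Step 4: on WHITE (4,7): turn R to N, flip to black, move to (3,7). |black|=5 — new cell
Step 5: on WHITE (3,7): turn R to E, flip to black, move to (3,8). |black|=6 — new cell
Step 6: on WHITE (3,8): turn R to S, flip to black, move to (4,8). |black|=7 — REVISIT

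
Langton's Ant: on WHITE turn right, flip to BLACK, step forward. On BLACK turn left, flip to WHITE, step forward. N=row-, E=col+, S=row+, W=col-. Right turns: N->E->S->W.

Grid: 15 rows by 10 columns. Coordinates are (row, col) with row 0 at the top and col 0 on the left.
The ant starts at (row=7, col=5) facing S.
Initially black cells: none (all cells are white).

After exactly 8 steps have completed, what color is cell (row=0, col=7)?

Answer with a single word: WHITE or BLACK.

Answer: WHITE

Derivation:
Step 1: on WHITE (7,5): turn R to W, flip to black, move to (7,4). |black|=1
Step 2: on WHITE (7,4): turn R to N, flip to black, move to (6,4). |black|=2
Step 3: on WHITE (6,4): turn R to E, flip to black, move to (6,5). |black|=3
Step 4: on WHITE (6,5): turn R to S, flip to black, move to (7,5). |black|=4
Step 5: on BLACK (7,5): turn L to E, flip to white, move to (7,6). |black|=3
Step 6: on WHITE (7,6): turn R to S, flip to black, move to (8,6). |black|=4
Step 7: on WHITE (8,6): turn R to W, flip to black, move to (8,5). |black|=5
Step 8: on WHITE (8,5): turn R to N, flip to black, move to (7,5). |black|=6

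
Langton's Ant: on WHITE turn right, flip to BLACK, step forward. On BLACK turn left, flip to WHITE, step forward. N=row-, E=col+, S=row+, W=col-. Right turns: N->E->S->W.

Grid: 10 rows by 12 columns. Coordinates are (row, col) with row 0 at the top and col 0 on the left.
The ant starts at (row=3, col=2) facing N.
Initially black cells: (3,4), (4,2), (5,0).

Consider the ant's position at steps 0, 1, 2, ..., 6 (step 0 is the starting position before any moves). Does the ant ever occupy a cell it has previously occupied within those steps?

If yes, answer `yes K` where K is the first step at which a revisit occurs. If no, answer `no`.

Answer: no

Derivation:
Step 1: on WHITE (3,2): turn R to E, flip to black, move to (3,3). |black|=4 — new cell
Step 2: on WHITE (3,3): turn R to S, flip to black, move to (4,3). |black|=5 — new cell
Step 3: on WHITE (4,3): turn R to W, flip to black, move to (4,2). |black|=6 — new cell
Step 4: on BLACK (4,2): turn L to S, flip to white, move to (5,2). |black|=5 — new cell
Step 5: on WHITE (5,2): turn R to W, flip to black, move to (5,1). |black|=6 — new cell
Step 6: on WHITE (5,1): turn R to N, flip to black, move to (4,1). |black|=7 — new cell
No revisit within 6 steps.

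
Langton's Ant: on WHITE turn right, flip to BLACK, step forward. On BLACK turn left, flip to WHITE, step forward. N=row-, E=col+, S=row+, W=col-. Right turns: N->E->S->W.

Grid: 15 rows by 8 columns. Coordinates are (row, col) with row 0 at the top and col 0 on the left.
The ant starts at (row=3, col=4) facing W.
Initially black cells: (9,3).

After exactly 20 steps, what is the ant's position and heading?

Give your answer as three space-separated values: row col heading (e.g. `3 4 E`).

Answer: 5 6 E

Derivation:
Step 1: on WHITE (3,4): turn R to N, flip to black, move to (2,4). |black|=2
Step 2: on WHITE (2,4): turn R to E, flip to black, move to (2,5). |black|=3
Step 3: on WHITE (2,5): turn R to S, flip to black, move to (3,5). |black|=4
Step 4: on WHITE (3,5): turn R to W, flip to black, move to (3,4). |black|=5
Step 5: on BLACK (3,4): turn L to S, flip to white, move to (4,4). |black|=4
Step 6: on WHITE (4,4): turn R to W, flip to black, move to (4,3). |black|=5
Step 7: on WHITE (4,3): turn R to N, flip to black, move to (3,3). |black|=6
Step 8: on WHITE (3,3): turn R to E, flip to black, move to (3,4). |black|=7
Step 9: on WHITE (3,4): turn R to S, flip to black, move to (4,4). |black|=8
Step 10: on BLACK (4,4): turn L to E, flip to white, move to (4,5). |black|=7
Step 11: on WHITE (4,5): turn R to S, flip to black, move to (5,5). |black|=8
Step 12: on WHITE (5,5): turn R to W, flip to black, move to (5,4). |black|=9
Step 13: on WHITE (5,4): turn R to N, flip to black, move to (4,4). |black|=10
Step 14: on WHITE (4,4): turn R to E, flip to black, move to (4,5). |black|=11
Step 15: on BLACK (4,5): turn L to N, flip to white, move to (3,5). |black|=10
Step 16: on BLACK (3,5): turn L to W, flip to white, move to (3,4). |black|=9
Step 17: on BLACK (3,4): turn L to S, flip to white, move to (4,4). |black|=8
Step 18: on BLACK (4,4): turn L to E, flip to white, move to (4,5). |black|=7
Step 19: on WHITE (4,5): turn R to S, flip to black, move to (5,5). |black|=8
Step 20: on BLACK (5,5): turn L to E, flip to white, move to (5,6). |black|=7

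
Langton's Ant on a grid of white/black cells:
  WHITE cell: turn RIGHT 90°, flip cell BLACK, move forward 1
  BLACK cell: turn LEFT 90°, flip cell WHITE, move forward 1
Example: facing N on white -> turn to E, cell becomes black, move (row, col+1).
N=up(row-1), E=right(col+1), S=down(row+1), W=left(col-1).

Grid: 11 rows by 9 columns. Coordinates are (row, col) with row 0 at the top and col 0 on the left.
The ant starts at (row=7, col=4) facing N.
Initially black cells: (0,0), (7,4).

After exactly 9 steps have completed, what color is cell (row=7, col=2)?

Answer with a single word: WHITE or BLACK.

Answer: BLACK

Derivation:
Step 1: on BLACK (7,4): turn L to W, flip to white, move to (7,3). |black|=1
Step 2: on WHITE (7,3): turn R to N, flip to black, move to (6,3). |black|=2
Step 3: on WHITE (6,3): turn R to E, flip to black, move to (6,4). |black|=3
Step 4: on WHITE (6,4): turn R to S, flip to black, move to (7,4). |black|=4
Step 5: on WHITE (7,4): turn R to W, flip to black, move to (7,3). |black|=5
Step 6: on BLACK (7,3): turn L to S, flip to white, move to (8,3). |black|=4
Step 7: on WHITE (8,3): turn R to W, flip to black, move to (8,2). |black|=5
Step 8: on WHITE (8,2): turn R to N, flip to black, move to (7,2). |black|=6
Step 9: on WHITE (7,2): turn R to E, flip to black, move to (7,3). |black|=7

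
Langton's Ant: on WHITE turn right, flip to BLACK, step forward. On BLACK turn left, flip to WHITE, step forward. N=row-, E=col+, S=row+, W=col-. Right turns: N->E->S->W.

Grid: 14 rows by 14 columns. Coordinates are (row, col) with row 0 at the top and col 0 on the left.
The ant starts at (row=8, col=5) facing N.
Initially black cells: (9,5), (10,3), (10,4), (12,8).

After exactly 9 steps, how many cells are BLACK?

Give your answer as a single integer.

Step 1: on WHITE (8,5): turn R to E, flip to black, move to (8,6). |black|=5
Step 2: on WHITE (8,6): turn R to S, flip to black, move to (9,6). |black|=6
Step 3: on WHITE (9,6): turn R to W, flip to black, move to (9,5). |black|=7
Step 4: on BLACK (9,5): turn L to S, flip to white, move to (10,5). |black|=6
Step 5: on WHITE (10,5): turn R to W, flip to black, move to (10,4). |black|=7
Step 6: on BLACK (10,4): turn L to S, flip to white, move to (11,4). |black|=6
Step 7: on WHITE (11,4): turn R to W, flip to black, move to (11,3). |black|=7
Step 8: on WHITE (11,3): turn R to N, flip to black, move to (10,3). |black|=8
Step 9: on BLACK (10,3): turn L to W, flip to white, move to (10,2). |black|=7

Answer: 7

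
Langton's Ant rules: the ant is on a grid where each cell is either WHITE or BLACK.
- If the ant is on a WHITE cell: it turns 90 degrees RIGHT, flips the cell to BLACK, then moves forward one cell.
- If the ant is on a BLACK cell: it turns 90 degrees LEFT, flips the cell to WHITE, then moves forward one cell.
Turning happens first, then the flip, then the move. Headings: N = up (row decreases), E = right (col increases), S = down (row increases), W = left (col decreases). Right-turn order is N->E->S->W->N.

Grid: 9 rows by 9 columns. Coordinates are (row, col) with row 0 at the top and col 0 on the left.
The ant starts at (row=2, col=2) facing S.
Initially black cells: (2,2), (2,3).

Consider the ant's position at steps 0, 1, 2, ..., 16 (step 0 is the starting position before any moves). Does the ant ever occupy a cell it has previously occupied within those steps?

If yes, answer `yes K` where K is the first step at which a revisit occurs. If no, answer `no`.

Step 1: on BLACK (2,2): turn L to E, flip to white, move to (2,3). |black|=1 — new cell
Step 2: on BLACK (2,3): turn L to N, flip to white, move to (1,3). |black|=0 — new cell
Step 3: on WHITE (1,3): turn R to E, flip to black, move to (1,4). |black|=1 — new cell
Step 4: on WHITE (1,4): turn R to S, flip to black, move to (2,4). |black|=2 — new cell
Step 5: on WHITE (2,4): turn R to W, flip to black, move to (2,3). |black|=3 — REVISIT

Answer: yes 5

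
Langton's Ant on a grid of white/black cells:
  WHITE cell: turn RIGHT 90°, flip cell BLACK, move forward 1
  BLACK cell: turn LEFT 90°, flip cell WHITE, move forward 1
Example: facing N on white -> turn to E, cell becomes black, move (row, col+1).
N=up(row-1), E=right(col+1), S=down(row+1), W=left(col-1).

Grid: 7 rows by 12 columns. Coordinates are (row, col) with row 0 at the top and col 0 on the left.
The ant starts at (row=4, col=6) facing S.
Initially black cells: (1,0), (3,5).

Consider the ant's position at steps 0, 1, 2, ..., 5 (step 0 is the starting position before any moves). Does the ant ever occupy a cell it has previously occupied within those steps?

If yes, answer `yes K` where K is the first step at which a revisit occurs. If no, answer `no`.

Step 1: on WHITE (4,6): turn R to W, flip to black, move to (4,5). |black|=3 — new cell
Step 2: on WHITE (4,5): turn R to N, flip to black, move to (3,5). |black|=4 — new cell
Step 3: on BLACK (3,5): turn L to W, flip to white, move to (3,4). |black|=3 — new cell
Step 4: on WHITE (3,4): turn R to N, flip to black, move to (2,4). |black|=4 — new cell
Step 5: on WHITE (2,4): turn R to E, flip to black, move to (2,5). |black|=5 — new cell
No revisit within 5 steps.

Answer: no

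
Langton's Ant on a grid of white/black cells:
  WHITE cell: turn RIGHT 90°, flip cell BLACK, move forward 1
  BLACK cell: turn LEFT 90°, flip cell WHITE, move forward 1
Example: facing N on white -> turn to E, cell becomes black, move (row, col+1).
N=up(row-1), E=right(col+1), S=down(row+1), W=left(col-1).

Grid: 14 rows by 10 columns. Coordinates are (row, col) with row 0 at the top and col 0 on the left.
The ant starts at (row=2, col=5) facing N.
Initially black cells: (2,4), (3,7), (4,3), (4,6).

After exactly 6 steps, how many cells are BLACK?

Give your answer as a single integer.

Answer: 6

Derivation:
Step 1: on WHITE (2,5): turn R to E, flip to black, move to (2,6). |black|=5
Step 2: on WHITE (2,6): turn R to S, flip to black, move to (3,6). |black|=6
Step 3: on WHITE (3,6): turn R to W, flip to black, move to (3,5). |black|=7
Step 4: on WHITE (3,5): turn R to N, flip to black, move to (2,5). |black|=8
Step 5: on BLACK (2,5): turn L to W, flip to white, move to (2,4). |black|=7
Step 6: on BLACK (2,4): turn L to S, flip to white, move to (3,4). |black|=6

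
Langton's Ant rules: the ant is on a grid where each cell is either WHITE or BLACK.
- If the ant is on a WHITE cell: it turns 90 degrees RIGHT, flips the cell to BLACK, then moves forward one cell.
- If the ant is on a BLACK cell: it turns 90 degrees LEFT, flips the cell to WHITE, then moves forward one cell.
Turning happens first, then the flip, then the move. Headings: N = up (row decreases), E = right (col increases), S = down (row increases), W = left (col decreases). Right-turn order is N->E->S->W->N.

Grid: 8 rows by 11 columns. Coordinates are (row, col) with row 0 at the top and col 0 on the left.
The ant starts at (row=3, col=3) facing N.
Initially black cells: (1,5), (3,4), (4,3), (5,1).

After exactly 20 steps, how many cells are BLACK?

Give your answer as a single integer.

Step 1: on WHITE (3,3): turn R to E, flip to black, move to (3,4). |black|=5
Step 2: on BLACK (3,4): turn L to N, flip to white, move to (2,4). |black|=4
Step 3: on WHITE (2,4): turn R to E, flip to black, move to (2,5). |black|=5
Step 4: on WHITE (2,5): turn R to S, flip to black, move to (3,5). |black|=6
Step 5: on WHITE (3,5): turn R to W, flip to black, move to (3,4). |black|=7
Step 6: on WHITE (3,4): turn R to N, flip to black, move to (2,4). |black|=8
Step 7: on BLACK (2,4): turn L to W, flip to white, move to (2,3). |black|=7
Step 8: on WHITE (2,3): turn R to N, flip to black, move to (1,3). |black|=8
Step 9: on WHITE (1,3): turn R to E, flip to black, move to (1,4). |black|=9
Step 10: on WHITE (1,4): turn R to S, flip to black, move to (2,4). |black|=10
Step 11: on WHITE (2,4): turn R to W, flip to black, move to (2,3). |black|=11
Step 12: on BLACK (2,3): turn L to S, flip to white, move to (3,3). |black|=10
Step 13: on BLACK (3,3): turn L to E, flip to white, move to (3,4). |black|=9
Step 14: on BLACK (3,4): turn L to N, flip to white, move to (2,4). |black|=8
Step 15: on BLACK (2,4): turn L to W, flip to white, move to (2,3). |black|=7
Step 16: on WHITE (2,3): turn R to N, flip to black, move to (1,3). |black|=8
Step 17: on BLACK (1,3): turn L to W, flip to white, move to (1,2). |black|=7
Step 18: on WHITE (1,2): turn R to N, flip to black, move to (0,2). |black|=8
Step 19: on WHITE (0,2): turn R to E, flip to black, move to (0,3). |black|=9
Step 20: on WHITE (0,3): turn R to S, flip to black, move to (1,3). |black|=10

Answer: 10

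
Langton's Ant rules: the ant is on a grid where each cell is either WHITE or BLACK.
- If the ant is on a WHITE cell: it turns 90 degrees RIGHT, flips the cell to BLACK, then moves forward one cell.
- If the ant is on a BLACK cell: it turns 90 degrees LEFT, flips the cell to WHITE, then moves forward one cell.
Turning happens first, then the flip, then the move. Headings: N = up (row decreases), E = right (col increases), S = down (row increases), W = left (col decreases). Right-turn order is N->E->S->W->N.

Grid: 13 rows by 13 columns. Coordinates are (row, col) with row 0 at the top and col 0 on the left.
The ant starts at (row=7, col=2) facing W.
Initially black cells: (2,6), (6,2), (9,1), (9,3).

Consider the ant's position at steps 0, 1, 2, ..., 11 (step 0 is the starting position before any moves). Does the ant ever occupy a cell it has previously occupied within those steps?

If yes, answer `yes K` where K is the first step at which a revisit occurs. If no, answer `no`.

Step 1: on WHITE (7,2): turn R to N, flip to black, move to (6,2). |black|=5 — new cell
Step 2: on BLACK (6,2): turn L to W, flip to white, move to (6,1). |black|=4 — new cell
Step 3: on WHITE (6,1): turn R to N, flip to black, move to (5,1). |black|=5 — new cell
Step 4: on WHITE (5,1): turn R to E, flip to black, move to (5,2). |black|=6 — new cell
Step 5: on WHITE (5,2): turn R to S, flip to black, move to (6,2). |black|=7 — REVISIT

Answer: yes 5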